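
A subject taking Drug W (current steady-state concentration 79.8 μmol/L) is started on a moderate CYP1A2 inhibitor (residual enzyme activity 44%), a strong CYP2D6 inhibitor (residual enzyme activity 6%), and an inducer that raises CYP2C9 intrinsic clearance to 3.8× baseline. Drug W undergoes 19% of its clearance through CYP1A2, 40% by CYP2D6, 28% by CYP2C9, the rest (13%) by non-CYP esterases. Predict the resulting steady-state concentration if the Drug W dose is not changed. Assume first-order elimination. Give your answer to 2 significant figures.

The CYP1A2 pathway (19% of clearance) drops to 0.44× activity: 0.19 × 0.44 = 0.0836.
The CYP2D6 pathway (40% of clearance) is reduced to 0.06× activity: 0.4 × 0.06 = 0.024.
The CYP2C9 pathway (28% of clearance) is boosted to 3.8× activity: 0.28 × 3.8 = 1.064.
Non-CYP routes (13%) are unchanged.
New clearance relative to baseline: 0.0836 + 0.024 + 1.064 + 0.13 = 1.3016.
New steady-state concentration = 79.8 / 1.3016 = 61 μmol/L (concentration scales inversely with clearance).

61 μmol/L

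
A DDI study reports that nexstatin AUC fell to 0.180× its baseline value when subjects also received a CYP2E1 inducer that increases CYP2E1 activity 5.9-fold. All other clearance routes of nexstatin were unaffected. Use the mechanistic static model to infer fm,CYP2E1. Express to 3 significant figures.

0.930

Let fm be the CYP2E1 fraction. New clearance relative to baseline = fm × 5.9 + (1 − fm).
AUC ratio = 1 / (new CL fraction), so new CL fraction = 1 / 0.180 = 5.556.
fm × 5.9 + 1 − fm = 5.556  ⇒  fm × (5.9 − 1) = 4.556  ⇒  fm = 0.930.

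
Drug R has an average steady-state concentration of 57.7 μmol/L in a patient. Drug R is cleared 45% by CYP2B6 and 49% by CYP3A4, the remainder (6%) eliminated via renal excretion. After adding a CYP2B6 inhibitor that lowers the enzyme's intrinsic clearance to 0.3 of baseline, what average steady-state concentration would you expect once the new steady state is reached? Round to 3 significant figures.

The CYP2B6 pathway (45% of clearance) drops to 0.3× activity: 0.45 × 0.3 = 0.135.
CYP3A4 (49%) and the residual 6% are unaffected.
Relative clearance = 0.135 + 0.49 + 0.06 = 0.685.
With dosing unchanged, average steady-state concentration scales as 1/CL: 57.7 / 0.685 = 84.2 μmol/L.

84.2 μmol/L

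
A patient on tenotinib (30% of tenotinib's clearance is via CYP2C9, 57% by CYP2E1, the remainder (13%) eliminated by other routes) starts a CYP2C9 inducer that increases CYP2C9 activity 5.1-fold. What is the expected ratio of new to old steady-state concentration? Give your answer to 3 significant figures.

0.448

The CYP2C9 pathway (30% of clearance) is boosted to 5.1× activity: 0.3 × 5.1 = 1.53.
CYP2E1 (57%) and the residual 13% are unaffected.
Relative clearance = 1.53 + 0.57 + 0.13 = 2.23.
Steady-state concentration is inversely proportional to clearance, so the fold-change is 1 / 2.23 = 0.448.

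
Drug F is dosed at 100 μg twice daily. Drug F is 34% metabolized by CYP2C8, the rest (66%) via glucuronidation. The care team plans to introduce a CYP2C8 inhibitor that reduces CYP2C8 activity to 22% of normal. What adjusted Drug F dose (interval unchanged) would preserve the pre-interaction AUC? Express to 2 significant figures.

73 μg

CYP2C8: 0.34 × 0.22 = 0.0748
Other: 0.66 (unchanged)
New clearance relative to baseline: 0.0748 + 0.66 = 0.7348.
To maintain the same steady-state level, dose must scale with clearance: new dose = 100 × 0.7348 = 73 μg.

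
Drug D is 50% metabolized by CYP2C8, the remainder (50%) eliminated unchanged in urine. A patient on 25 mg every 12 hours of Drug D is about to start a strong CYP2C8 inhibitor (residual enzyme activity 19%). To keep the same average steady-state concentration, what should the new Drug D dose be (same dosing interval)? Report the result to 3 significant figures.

The CYP2C8 pathway (50% of clearance) drops to 0.19× activity: 0.5 × 0.19 = 0.095.
Non-CYP routes (50%) are unchanged.
CL_new/CL_old = 0.095 + 0.5 = 0.595.
Exposure is unchanged when dose changes in proportion to clearance. New dose = 25 mg × 0.595 = 14.9 mg.

14.9 mg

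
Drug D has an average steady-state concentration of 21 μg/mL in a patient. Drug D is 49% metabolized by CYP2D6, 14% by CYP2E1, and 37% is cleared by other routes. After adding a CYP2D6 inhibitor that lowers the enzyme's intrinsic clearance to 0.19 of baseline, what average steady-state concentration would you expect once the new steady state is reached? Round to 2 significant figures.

The CYP2D6 pathway (49% of clearance) falls to 0.19× activity: 0.49 × 0.19 = 0.0931.
CYP2E1 (14%) and the residual 37% are unaffected.
Relative clearance = 0.0931 + 0.14 + 0.37 = 0.6031.
Average steady-state concentration ∝ 1/CL, so new value = 21 / 0.6031 = 35 μg/mL.

35 μg/mL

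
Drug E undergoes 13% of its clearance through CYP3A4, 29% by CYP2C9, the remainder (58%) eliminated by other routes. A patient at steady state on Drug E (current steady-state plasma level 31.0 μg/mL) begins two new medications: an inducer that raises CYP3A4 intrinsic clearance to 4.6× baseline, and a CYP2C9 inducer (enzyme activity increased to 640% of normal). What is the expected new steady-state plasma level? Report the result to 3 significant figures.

10.2 μg/mL

The CYP3A4 pathway (13% of clearance) is boosted to 4.6× activity: 0.13 × 4.6 = 0.598.
The CYP2C9 pathway (29% of clearance) is boosted to 6.4× activity: 0.29 × 6.4 = 1.856.
The remaining 58% of clearance is unaffected.
CL_new/CL_old = 0.598 + 1.856 + 0.58 = 3.034.
Steady-state plasma level ∝ 1/CL: new value = 31.0 / 3.034 = 10.2 μg/mL.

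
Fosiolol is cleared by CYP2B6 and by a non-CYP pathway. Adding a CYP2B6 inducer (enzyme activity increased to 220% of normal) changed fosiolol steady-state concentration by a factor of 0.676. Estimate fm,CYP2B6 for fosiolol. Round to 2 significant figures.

0.40

CL'/CL = 1 / 0.676 = 1.479
2.2·fm + (1 − fm) = 1.479
fm = (1.479 − 1) / (2.2 − 1) = 0.40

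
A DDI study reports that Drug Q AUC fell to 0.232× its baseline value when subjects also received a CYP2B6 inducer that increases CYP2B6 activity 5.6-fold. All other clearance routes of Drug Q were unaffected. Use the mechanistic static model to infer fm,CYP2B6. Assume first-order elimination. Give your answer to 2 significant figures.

CL'/CL = 1 / 0.232 = 4.31
5.6·fm + (1 − fm) = 4.31
fm = (4.31 − 1) / (5.6 − 1) = 0.72

0.72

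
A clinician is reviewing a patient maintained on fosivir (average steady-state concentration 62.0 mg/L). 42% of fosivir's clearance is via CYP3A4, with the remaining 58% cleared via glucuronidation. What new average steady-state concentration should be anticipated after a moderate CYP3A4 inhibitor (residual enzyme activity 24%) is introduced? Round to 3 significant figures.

The CYP3A4 pathway (42% of clearance) drops to 0.24× activity: 0.42 × 0.24 = 0.1008.
The remaining 58% of clearance is unaffected.
CL_new/CL_old = 0.1008 + 0.58 = 0.6808.
New average steady-state concentration = baseline ÷ relative clearance = 62.0 / 0.6808 = 91.1 mg/L.

91.1 mg/L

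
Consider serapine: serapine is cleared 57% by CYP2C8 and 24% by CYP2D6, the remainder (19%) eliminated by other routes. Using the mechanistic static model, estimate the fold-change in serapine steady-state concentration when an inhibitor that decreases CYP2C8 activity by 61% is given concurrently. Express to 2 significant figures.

1.5

The CYP2C8 pathway (57% of clearance) falls to 0.39× activity: 0.57 × 0.39 = 0.2223.
CYP2D6 (24%) and the residual 19% are unaffected.
New clearance relative to baseline: 0.2223 + 0.24 + 0.19 = 0.6523.
Since steady-state concentration ∝ 1/CL, the ratio is 1 / 0.6523 = 1.5.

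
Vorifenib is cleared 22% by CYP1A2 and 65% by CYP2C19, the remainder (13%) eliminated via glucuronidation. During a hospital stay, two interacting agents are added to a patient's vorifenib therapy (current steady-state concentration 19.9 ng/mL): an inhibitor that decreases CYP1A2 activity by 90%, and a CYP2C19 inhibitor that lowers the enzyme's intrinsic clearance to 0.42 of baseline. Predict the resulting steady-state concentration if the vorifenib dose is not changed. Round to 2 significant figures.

CYP1A2: 0.22 × 0.1 = 0.022
CYP2C19: 0.65 × 0.42 = 0.273
Other: 0.13 (unchanged)
CL_new/CL_old = 0.022 + 0.273 + 0.13 = 0.425.
Steady-state concentration ∝ 1/CL: new value = 19.9 / 0.425 = 47 ng/mL.

47 ng/mL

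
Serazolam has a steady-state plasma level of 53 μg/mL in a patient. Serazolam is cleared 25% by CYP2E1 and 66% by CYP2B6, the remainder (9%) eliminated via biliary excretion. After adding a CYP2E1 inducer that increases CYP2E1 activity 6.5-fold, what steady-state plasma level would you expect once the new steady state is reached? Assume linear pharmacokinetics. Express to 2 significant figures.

The CYP2E1 pathway (25% of clearance) is boosted to 6.5× activity: 0.25 × 6.5 = 1.625.
CYP2B6 (66%) and the residual 9% are unaffected.
Relative clearance = 1.625 + 0.66 + 0.09 = 2.375.
Steady-state plasma level ∝ 1/CL, so new value = 53 / 2.375 = 22 μg/mL.

22 μg/mL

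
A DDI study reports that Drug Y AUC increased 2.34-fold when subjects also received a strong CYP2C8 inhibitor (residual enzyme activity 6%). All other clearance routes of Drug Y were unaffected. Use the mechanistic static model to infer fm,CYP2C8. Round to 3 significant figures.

0.609

Call the CYP2C8 fraction fm. After the interaction, CL_new/CL_old = fm × 0.06 + (1 − fm).
AUC ratio = 1 / (new CL fraction), so new CL fraction = 1 / 2.34 = 0.4274.
fm × 0.06 + 1 − fm = 0.4274  ⇒  fm × (0.06 − 1) = −0.5726  ⇒  fm = 0.609.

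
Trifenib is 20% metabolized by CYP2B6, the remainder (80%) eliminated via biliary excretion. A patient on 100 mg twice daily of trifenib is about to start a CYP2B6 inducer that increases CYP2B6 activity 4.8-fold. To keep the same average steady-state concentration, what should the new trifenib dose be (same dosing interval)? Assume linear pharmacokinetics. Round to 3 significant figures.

176 mg

The CYP2B6 pathway (20% of clearance) rises to 4.8× activity: 0.2 × 4.8 = 0.96.
Non-CYP routes (80%) are unchanged.
Relative clearance = 0.96 + 0.8 = 1.76.
Css,avg = (dose rate)/CL, so holding Css fixed requires dose ∝ CL: 100 × 1.76 = 176 mg.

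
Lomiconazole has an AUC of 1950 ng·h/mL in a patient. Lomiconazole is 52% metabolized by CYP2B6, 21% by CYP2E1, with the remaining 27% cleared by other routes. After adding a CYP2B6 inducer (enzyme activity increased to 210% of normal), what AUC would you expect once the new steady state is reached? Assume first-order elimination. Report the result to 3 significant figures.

1.24 × 10³ ng·h/mL

CYP2B6: 0.52 × 2.1 = 1.092
CYP2E1: 0.21 (unchanged)
Other: 0.27 (unchanged)
Relative clearance = 1.092 + 0.21 + 0.27 = 1.572.
With dosing unchanged, AUC scales as 1/CL: 1950 / 1.572 = 1.24 × 10³ ng·h/mL.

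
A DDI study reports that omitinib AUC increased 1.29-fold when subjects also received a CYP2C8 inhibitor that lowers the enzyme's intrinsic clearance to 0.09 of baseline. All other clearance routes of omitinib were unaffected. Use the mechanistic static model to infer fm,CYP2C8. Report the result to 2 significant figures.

0.25

Let x = fm,CYP2C8. Because AUC ∝ 1/CL, relative clearance fell to 1/1.29 = 0.7752.
Only the CYP2C8 route changed, so 0.7752 = x·0.09 + (1 − x), giving x = 0.25.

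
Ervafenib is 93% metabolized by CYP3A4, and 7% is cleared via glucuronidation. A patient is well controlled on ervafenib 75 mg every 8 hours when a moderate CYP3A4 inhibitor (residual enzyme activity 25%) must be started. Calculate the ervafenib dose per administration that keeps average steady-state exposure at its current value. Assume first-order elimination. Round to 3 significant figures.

The CYP3A4 pathway (93% of clearance) falls to 0.25× activity: 0.93 × 0.25 = 0.2325.
Non-CYP routes (7%) are unchanged.
Relative clearance = 0.2325 + 0.07 = 0.3025.
Exposure is unchanged when dose changes in proportion to clearance. New dose = 75 mg × 0.3025 = 22.7 mg.

22.7 mg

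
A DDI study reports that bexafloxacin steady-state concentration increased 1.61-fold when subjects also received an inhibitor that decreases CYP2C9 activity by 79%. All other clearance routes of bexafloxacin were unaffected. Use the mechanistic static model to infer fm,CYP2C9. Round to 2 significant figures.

0.48

Let x = fm,CYP2C9. Because steady-state concentration ∝ 1/CL, relative clearance fell to 1/1.61 = 0.6211.
Only the CYP2C9 route changed, so 0.6211 = x·0.21 + (1 − x), giving x = 0.48.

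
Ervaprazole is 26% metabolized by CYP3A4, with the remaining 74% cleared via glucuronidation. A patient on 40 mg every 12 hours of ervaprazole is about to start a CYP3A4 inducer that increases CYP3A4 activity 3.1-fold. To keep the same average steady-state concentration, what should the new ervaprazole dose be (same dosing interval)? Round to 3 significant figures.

61.8 mg

The CYP3A4 pathway (26% of clearance) is boosted to 3.1× activity: 0.26 × 3.1 = 0.806.
The remaining 74% of clearance is unaffected.
CL_new/CL_old = 0.806 + 0.74 = 1.546.
Exposure is unchanged when dose changes in proportion to clearance. New dose = 40 mg × 1.546 = 61.8 mg.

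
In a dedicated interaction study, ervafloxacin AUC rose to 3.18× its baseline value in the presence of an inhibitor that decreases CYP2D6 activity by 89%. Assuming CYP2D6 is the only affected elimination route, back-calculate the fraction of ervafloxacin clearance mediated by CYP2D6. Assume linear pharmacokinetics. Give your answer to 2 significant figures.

CL'/CL = 1 / 3.18 = 0.3145
0.11·fm + (1 − fm) = 0.3145
fm = (0.3145 − 1) / (0.11 − 1) = 0.77

0.77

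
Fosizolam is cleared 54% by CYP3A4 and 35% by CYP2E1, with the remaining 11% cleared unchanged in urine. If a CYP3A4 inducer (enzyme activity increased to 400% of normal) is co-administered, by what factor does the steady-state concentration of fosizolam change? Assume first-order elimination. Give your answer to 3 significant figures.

The CYP3A4 pathway (54% of clearance) rises to 4× activity: 0.54 × 4 = 2.16.
CYP2E1 (35%) and the residual 11% are unaffected.
New clearance relative to baseline: 2.16 + 0.35 + 0.11 = 2.62.
Steady-state concentration ratio = CL_old/CL_new = 1 / 2.62 = 0.382.

0.382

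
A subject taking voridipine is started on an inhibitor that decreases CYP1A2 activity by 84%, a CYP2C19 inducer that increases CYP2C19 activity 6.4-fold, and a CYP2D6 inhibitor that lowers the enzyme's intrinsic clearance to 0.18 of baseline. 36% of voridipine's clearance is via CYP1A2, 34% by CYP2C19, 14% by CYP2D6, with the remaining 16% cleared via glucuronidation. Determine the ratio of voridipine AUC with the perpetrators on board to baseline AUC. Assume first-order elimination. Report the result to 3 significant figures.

CYP1A2: 0.36 × 0.16 = 0.0576
CYP2C19: 0.34 × 6.4 = 2.176
CYP2D6: 0.14 × 0.18 = 0.0252
Other: 0.16 (unchanged)
Relative clearance = 0.0576 + 2.176 + 0.0252 + 0.16 = 2.4188.
AUC ∝ 1/CL: fold-change = 1 / 2.4188 = 0.413.

0.413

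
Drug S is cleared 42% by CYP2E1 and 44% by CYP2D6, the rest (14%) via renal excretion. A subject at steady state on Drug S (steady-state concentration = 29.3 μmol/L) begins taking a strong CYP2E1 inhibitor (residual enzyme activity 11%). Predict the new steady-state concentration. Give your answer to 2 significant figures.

47 μmol/L

CYP2E1: 0.42 × 0.11 = 0.0462
CYP2D6: 0.44 (unchanged)
Other: 0.14 (unchanged)
CL_new/CL_old = 0.0462 + 0.44 + 0.14 = 0.6262.
New steady-state concentration = baseline ÷ relative clearance = 29.3 / 0.6262 = 47 μmol/L.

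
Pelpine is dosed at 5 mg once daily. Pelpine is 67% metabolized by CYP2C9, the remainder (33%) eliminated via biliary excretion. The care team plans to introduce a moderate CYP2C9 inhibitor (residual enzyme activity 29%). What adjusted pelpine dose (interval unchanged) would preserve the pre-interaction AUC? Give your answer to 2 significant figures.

CYP2C9: 0.67 × 0.29 = 0.1943
Other: 0.33 (unchanged)
Relative clearance = 0.1943 + 0.33 = 0.5243.
Css,avg = (dose rate)/CL, so holding Css fixed requires dose ∝ CL: 5 × 0.5243 = 2.6 mg.

2.6 mg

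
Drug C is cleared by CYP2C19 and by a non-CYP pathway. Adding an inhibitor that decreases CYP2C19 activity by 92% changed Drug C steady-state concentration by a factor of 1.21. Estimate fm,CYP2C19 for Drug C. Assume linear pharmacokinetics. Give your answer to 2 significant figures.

0.19

Call the CYP2C19 fraction fm. After the interaction, CL_new/CL_old = fm × 0.08 + (1 − fm).
Steady-state concentration ratio = 1 / (new CL fraction), so new CL fraction = 1 / 1.21 = 0.8264.
fm × 0.08 + 1 − fm = 0.8264  ⇒  fm × (0.08 − 1) = −0.1736  ⇒  fm = 0.19.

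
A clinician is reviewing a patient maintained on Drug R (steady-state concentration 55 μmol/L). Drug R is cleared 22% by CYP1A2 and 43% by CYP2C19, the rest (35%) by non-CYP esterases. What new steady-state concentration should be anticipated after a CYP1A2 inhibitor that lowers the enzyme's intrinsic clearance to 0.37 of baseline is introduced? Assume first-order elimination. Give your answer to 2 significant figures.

64 μmol/L

CYP1A2: 0.22 × 0.37 = 0.0814
CYP2C19: 0.43 (unchanged)
Other: 0.35 (unchanged)
CL_new/CL_old = 0.0814 + 0.43 + 0.35 = 0.8614.
New steady-state concentration = baseline ÷ relative clearance = 55 / 0.8614 = 64 μmol/L.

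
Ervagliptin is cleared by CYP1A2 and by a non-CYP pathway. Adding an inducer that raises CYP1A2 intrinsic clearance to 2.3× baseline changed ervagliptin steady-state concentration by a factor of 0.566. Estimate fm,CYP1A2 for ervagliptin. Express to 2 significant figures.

0.59

CL'/CL = 1 / 0.566 = 1.767
2.3·fm + (1 − fm) = 1.767
fm = (1.767 − 1) / (2.3 − 1) = 0.59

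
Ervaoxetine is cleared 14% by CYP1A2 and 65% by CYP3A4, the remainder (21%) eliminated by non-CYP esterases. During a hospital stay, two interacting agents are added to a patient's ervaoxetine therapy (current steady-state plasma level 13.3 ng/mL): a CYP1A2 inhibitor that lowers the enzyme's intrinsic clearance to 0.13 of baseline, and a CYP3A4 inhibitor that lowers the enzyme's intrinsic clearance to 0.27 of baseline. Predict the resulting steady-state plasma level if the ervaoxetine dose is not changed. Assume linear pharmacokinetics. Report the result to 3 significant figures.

32.9 ng/mL

The CYP1A2 pathway (14% of clearance) is reduced to 0.13× activity: 0.14 × 0.13 = 0.0182.
The CYP3A4 pathway (65% of clearance) is reduced to 0.27× activity: 0.65 × 0.27 = 0.1755.
The remaining 21% of clearance is unaffected.
CL_new/CL_old = 0.0182 + 0.1755 + 0.21 = 0.4037.
Dividing the baseline by the relative clearance: 13.3 / 0.4037 = 32.9 ng/mL.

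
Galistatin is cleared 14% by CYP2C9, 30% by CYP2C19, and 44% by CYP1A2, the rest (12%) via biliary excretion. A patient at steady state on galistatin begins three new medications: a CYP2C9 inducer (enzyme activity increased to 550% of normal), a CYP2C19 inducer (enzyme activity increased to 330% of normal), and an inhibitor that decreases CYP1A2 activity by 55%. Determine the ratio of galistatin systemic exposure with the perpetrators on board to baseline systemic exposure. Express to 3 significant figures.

0.481

The CYP2C9 pathway (14% of clearance) is boosted to 5.5× activity: 0.14 × 5.5 = 0.77.
The CYP2C19 pathway (30% of clearance) increases to 3.3× activity: 0.3 × 3.3 = 0.99.
The CYP1A2 pathway (44% of clearance) falls to 0.45× activity: 0.44 × 0.45 = 0.198.
Non-CYP routes (12%) are unchanged.
New clearance relative to baseline: 0.77 + 0.99 + 0.198 + 0.12 = 2.078.
Systemic exposure ∝ 1/CL: fold-change = 1 / 2.078 = 0.481.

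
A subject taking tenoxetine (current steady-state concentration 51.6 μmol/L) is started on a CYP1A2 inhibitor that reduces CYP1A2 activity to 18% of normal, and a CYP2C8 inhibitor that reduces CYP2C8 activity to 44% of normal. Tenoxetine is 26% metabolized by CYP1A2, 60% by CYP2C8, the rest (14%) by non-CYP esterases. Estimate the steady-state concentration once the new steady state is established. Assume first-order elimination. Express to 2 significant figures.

1.1 × 10² μmol/L

The CYP1A2 pathway (26% of clearance) drops to 0.18× activity: 0.26 × 0.18 = 0.0468.
The CYP2C8 pathway (60% of clearance) drops to 0.44× activity: 0.6 × 0.44 = 0.264.
Non-CYP routes (14%) are unchanged.
New clearance relative to baseline: 0.0468 + 0.264 + 0.14 = 0.4508.
Steady-state concentration ∝ 1/CL: new value = 51.6 / 0.4508 = 1.1 × 10² μmol/L.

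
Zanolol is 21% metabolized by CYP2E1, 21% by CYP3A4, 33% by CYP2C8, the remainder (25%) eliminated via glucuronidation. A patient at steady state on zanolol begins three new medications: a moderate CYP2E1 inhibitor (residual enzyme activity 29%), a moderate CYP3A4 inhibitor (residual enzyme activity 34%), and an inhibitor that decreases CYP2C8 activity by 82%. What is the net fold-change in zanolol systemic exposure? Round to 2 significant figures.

CYP2E1: 0.21 × 0.29 = 0.0609
CYP3A4: 0.21 × 0.34 = 0.0714
CYP2C8: 0.33 × 0.18 = 0.0594
Other: 0.25 (unchanged)
CL_new/CL_old = 0.0609 + 0.0714 + 0.0594 + 0.25 = 0.4417.
Systemic exposure ∝ 1/CL: fold-change = 1 / 0.4417 = 2.3.

2.3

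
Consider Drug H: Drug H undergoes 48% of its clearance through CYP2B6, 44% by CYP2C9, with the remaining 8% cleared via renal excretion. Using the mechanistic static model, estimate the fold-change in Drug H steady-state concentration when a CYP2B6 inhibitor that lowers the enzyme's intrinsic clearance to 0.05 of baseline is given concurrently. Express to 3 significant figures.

CYP2B6: 0.48 × 0.05 = 0.024
CYP2C9: 0.44 (unchanged)
Other: 0.08 (unchanged)
CL_new/CL_old = 0.024 + 0.44 + 0.08 = 0.544.
Since steady-state concentration ∝ 1/CL, the ratio is 1 / 0.544 = 1.84.

1.84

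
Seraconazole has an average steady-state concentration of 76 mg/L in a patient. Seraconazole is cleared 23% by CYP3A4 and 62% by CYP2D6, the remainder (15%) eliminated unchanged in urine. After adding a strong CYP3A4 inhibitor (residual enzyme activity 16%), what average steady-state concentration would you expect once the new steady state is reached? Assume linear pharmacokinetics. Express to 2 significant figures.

94 mg/L

The CYP3A4 pathway (23% of clearance) is reduced to 0.16× activity: 0.23 × 0.16 = 0.0368.
CYP2D6 (62%) and the residual 15% are unaffected.
Relative clearance = 0.0368 + 0.62 + 0.15 = 0.8068.
Average steady-state concentration ∝ 1/CL, so new value = 76 / 0.8068 = 94 mg/L.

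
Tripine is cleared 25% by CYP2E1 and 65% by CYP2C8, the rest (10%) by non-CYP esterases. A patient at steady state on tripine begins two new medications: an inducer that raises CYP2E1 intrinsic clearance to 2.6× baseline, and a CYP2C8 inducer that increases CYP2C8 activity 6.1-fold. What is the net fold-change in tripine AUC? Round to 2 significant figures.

0.21

The CYP2E1 pathway (25% of clearance) is boosted to 2.6× activity: 0.25 × 2.6 = 0.65.
The CYP2C8 pathway (65% of clearance) is boosted to 6.1× activity: 0.65 × 6.1 = 3.965.
The remaining 10% of clearance is unaffected.
New clearance relative to baseline: 0.65 + 3.965 + 0.1 = 4.715.
Net AUC ratio = 1 / 4.715 = 0.21.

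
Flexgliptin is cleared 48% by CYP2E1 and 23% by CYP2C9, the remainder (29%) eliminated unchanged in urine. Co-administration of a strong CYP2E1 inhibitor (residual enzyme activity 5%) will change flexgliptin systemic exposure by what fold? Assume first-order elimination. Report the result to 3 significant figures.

The CYP2E1 pathway (48% of clearance) is reduced to 0.05× activity: 0.48 × 0.05 = 0.024.
CYP2C9 (23%) and the residual 29% are unaffected.
CL_new/CL_old = 0.024 + 0.23 + 0.29 = 0.544.
Since systemic exposure ∝ 1/CL, the ratio is 1 / 0.544 = 1.84.

1.84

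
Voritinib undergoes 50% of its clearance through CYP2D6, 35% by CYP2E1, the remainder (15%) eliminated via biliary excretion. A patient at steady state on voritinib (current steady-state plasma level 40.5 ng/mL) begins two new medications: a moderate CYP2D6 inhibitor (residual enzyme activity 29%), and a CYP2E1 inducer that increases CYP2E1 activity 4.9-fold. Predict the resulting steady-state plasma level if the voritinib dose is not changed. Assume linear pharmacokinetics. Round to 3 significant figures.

The CYP2D6 pathway (50% of clearance) is reduced to 0.29× activity: 0.5 × 0.29 = 0.145.
The CYP2E1 pathway (35% of clearance) increases to 4.9× activity: 0.35 × 4.9 = 1.715.
Non-CYP routes (15%) are unchanged.
New clearance relative to baseline: 0.145 + 1.715 + 0.15 = 2.01.
Dividing the baseline by the relative clearance: 40.5 / 2.01 = 20.1 ng/mL.

20.1 ng/mL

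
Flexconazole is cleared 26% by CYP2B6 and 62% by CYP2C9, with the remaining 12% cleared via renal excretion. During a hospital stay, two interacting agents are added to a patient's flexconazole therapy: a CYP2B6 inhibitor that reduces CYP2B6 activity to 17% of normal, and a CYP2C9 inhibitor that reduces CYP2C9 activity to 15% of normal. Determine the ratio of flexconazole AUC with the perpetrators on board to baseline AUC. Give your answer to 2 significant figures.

3.9

The CYP2B6 pathway (26% of clearance) drops to 0.17× activity: 0.26 × 0.17 = 0.0442.
The CYP2C9 pathway (62% of clearance) falls to 0.15× activity: 0.62 × 0.15 = 0.093.
Non-CYP routes (12%) are unchanged.
New clearance relative to baseline: 0.0442 + 0.093 + 0.12 = 0.2572.
Net AUC ratio = 1 / 0.2572 = 3.9.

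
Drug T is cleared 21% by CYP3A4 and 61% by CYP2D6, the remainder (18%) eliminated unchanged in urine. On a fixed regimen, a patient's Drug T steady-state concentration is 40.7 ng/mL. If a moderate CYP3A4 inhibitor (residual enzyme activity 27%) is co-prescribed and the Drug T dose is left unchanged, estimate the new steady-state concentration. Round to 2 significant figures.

The CYP3A4 pathway (21% of clearance) drops to 0.27× activity: 0.21 × 0.27 = 0.0567.
CYP2D6 (61%) and the residual 18% are unaffected.
CL_new/CL_old = 0.0567 + 0.61 + 0.18 = 0.8467.
New steady-state concentration = baseline ÷ relative clearance = 40.7 / 0.8467 = 48 ng/mL.

48 ng/mL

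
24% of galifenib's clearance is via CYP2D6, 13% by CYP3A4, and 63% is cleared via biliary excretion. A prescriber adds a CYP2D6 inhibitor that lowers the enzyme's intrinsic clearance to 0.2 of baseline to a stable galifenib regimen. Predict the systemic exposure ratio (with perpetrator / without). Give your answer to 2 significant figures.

The CYP2D6 pathway (24% of clearance) drops to 0.2× activity: 0.24 × 0.2 = 0.048.
CYP3A4 (13%) and the residual 63% are unaffected.
Relative clearance = 0.048 + 0.13 + 0.63 = 0.808.
Systemic exposure is inversely proportional to clearance, so the fold-change is 1 / 0.808 = 1.2.

1.2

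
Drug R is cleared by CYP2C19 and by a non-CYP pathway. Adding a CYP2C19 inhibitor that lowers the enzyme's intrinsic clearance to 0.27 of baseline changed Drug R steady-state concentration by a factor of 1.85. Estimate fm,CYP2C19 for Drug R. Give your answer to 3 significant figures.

Write x for the fraction cleared via CYP2C19. The observed steady-state concentration change means clearance fell to 1/1.85 = 0.5405 of baseline.
Only the CYP2C19 route changed, so 0.5405 = x·0.27 + (1 − x), giving x = 0.629.

0.629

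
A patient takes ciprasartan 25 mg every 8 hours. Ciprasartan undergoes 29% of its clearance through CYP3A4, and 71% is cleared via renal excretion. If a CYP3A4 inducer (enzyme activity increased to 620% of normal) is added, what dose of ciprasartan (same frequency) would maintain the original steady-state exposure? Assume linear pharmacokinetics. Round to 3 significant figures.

CYP3A4: 0.29 × 6.2 = 1.798
Other: 0.71 (unchanged)
CL_new/CL_old = 1.798 + 0.71 = 2.508.
Exposure is unchanged when dose changes in proportion to clearance. New dose = 25 mg × 2.508 = 62.7 mg.

62.7 mg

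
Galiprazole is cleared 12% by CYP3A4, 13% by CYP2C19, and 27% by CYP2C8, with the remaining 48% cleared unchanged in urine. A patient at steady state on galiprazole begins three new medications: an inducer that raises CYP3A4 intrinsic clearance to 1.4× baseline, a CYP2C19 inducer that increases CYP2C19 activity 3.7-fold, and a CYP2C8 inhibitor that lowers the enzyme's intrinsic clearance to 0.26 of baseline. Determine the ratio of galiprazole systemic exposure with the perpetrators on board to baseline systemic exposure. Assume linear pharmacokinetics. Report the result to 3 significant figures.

0.834

The CYP3A4 pathway (12% of clearance) increases to 1.4× activity: 0.12 × 1.4 = 0.168.
The CYP2C19 pathway (13% of clearance) rises to 3.7× activity: 0.13 × 3.7 = 0.481.
The CYP2C8 pathway (27% of clearance) falls to 0.26× activity: 0.27 × 0.26 = 0.0702.
The remaining 48% of clearance is unaffected.
CL_new/CL_old = 0.168 + 0.481 + 0.0702 + 0.48 = 1.1992.
Net systemic exposure ratio = 1 / 1.1992 = 0.834.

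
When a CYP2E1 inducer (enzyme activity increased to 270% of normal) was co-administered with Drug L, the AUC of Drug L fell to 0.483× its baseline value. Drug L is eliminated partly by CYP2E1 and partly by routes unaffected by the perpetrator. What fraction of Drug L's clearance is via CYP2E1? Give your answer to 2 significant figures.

0.63

Let fm be the CYP2E1 fraction. New clearance relative to baseline = fm × 2.7 + (1 − fm).
AUC ratio = 1 / (new CL fraction), so new CL fraction = 1 / 0.483 = 2.07.
fm × 2.7 + 1 − fm = 2.07  ⇒  fm × (2.7 − 1) = 1.07  ⇒  fm = 0.63.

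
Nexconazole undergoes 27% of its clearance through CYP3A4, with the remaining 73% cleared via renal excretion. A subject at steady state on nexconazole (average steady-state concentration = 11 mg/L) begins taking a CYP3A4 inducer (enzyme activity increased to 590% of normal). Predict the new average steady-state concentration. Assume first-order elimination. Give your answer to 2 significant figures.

4.7 mg/L

The CYP3A4 pathway (27% of clearance) is boosted to 5.9× activity: 0.27 × 5.9 = 1.593.
Non-CYP routes (73%) are unchanged.
Relative clearance = 1.593 + 0.73 = 2.323.
Average steady-state concentration ∝ 1/CL, so new value = 11 / 2.323 = 4.7 mg/L.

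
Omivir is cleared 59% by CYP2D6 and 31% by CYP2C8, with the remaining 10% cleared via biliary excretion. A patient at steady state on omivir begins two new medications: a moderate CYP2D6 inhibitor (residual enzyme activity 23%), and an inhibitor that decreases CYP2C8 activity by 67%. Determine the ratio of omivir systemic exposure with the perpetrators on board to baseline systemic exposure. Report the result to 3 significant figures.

2.96

The CYP2D6 pathway (59% of clearance) is reduced to 0.23× activity: 0.59 × 0.23 = 0.1357.
The CYP2C8 pathway (31% of clearance) falls to 0.33× activity: 0.31 × 0.33 = 0.1023.
Non-CYP routes (10%) are unchanged.
New clearance relative to baseline: 0.1357 + 0.1023 + 0.1 = 0.338.
Net systemic exposure ratio = 1 / 0.338 = 2.96.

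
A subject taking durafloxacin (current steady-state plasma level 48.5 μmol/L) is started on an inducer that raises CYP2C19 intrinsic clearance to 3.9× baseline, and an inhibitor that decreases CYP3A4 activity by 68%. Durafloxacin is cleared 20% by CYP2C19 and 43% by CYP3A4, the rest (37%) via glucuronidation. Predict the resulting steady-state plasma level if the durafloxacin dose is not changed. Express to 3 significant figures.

37.7 μmol/L

CYP2C19: 0.2 × 3.9 = 0.78
CYP3A4: 0.43 × 0.32 = 0.1376
Other: 0.37 (unchanged)
Relative clearance = 0.78 + 0.1376 + 0.37 = 1.2876.
New steady-state plasma level = 48.5 / 1.2876 = 37.7 μmol/L (concentration scales inversely with clearance).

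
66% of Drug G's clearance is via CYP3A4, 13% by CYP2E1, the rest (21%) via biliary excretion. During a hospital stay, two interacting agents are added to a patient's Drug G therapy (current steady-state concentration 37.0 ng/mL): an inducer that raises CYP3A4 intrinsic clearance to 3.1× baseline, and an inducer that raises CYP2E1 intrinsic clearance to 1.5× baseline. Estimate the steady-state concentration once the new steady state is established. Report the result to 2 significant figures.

15 ng/mL

The CYP3A4 pathway (66% of clearance) rises to 3.1× activity: 0.66 × 3.1 = 2.046.
The CYP2E1 pathway (13% of clearance) rises to 1.5× activity: 0.13 × 1.5 = 0.195.
The remaining 21% of clearance is unaffected.
Relative clearance = 2.046 + 0.195 + 0.21 = 2.451.
Steady-state concentration ∝ 1/CL: new value = 37.0 / 2.451 = 15 ng/mL.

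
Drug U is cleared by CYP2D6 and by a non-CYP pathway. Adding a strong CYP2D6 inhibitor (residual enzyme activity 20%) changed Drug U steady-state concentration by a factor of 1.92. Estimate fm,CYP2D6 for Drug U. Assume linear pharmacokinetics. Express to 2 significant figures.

Write x for the fraction cleared via CYP2D6. The observed steady-state concentration change means clearance fell to 1/1.92 = 0.5208 of baseline.
Only the CYP2D6 route changed, so 0.5208 = x·0.2 + (1 − x), giving x = 0.60.

0.60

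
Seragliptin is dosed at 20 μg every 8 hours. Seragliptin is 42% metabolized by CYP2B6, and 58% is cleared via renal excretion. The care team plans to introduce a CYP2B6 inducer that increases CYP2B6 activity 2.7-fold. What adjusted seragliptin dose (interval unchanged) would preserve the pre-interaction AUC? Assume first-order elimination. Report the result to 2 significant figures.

34 μg

The CYP2B6 pathway (42% of clearance) increases to 2.7× activity: 0.42 × 2.7 = 1.134.
The remaining 58% of clearance is unaffected.
New clearance relative to baseline: 1.134 + 0.58 = 1.714.
Css,avg = (dose rate)/CL, so holding Css fixed requires dose ∝ CL: 20 × 1.714 = 34 μg.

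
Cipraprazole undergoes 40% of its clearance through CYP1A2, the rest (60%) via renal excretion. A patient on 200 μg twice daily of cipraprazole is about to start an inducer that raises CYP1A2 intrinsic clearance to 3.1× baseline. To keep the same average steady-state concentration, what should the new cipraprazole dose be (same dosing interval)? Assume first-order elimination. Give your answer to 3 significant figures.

The CYP1A2 pathway (40% of clearance) rises to 3.1× activity: 0.4 × 3.1 = 1.24.
Non-CYP routes (60%) are unchanged.
Relative clearance = 1.24 + 0.6 = 1.84.
To maintain the same steady-state level, dose must scale with clearance: new dose = 200 × 1.84 = 368 μg.

368 μg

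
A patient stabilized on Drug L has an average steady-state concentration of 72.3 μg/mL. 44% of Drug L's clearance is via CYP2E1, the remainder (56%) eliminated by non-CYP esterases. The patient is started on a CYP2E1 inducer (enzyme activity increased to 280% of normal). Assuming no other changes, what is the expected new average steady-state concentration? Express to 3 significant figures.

40.3 μg/mL

The CYP2E1 pathway (44% of clearance) increases to 2.8× activity: 0.44 × 2.8 = 1.232.
Non-CYP routes (56%) are unchanged.
New clearance relative to baseline: 1.232 + 0.56 = 1.792.
New average steady-state concentration = baseline ÷ relative clearance = 72.3 / 1.792 = 40.3 μg/mL.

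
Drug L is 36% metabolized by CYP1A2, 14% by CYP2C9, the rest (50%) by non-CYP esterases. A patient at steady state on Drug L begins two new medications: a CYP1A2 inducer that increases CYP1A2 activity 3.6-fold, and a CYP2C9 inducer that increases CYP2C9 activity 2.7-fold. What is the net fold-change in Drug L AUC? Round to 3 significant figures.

0.460

CYP1A2: 0.36 × 3.6 = 1.296
CYP2C9: 0.14 × 2.7 = 0.378
Other: 0.5 (unchanged)
Relative clearance = 1.296 + 0.378 + 0.5 = 2.174.
Because AUC varies inversely with clearance, the combined effect is 1 / 2.174 = 0.460.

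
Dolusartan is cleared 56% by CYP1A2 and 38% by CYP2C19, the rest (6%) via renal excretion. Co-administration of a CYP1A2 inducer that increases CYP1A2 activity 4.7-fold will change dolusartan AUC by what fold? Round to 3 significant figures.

CYP1A2: 0.56 × 4.7 = 2.632
CYP2C19: 0.38 (unchanged)
Other: 0.06 (unchanged)
New clearance relative to baseline: 2.632 + 0.38 + 0.06 = 3.072.
Since AUC ∝ 1/CL, the ratio is 1 / 3.072 = 0.326.

0.326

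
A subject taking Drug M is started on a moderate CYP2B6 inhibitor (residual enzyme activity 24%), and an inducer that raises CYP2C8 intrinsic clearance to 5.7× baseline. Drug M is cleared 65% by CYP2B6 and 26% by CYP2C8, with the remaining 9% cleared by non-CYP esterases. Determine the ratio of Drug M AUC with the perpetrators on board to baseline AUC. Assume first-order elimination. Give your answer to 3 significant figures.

0.579

CYP2B6: 0.65 × 0.24 = 0.156
CYP2C8: 0.26 × 5.7 = 1.482
Other: 0.09 (unchanged)
CL_new/CL_old = 0.156 + 1.482 + 0.09 = 1.728.
Because AUC varies inversely with clearance, the combined effect is 1 / 1.728 = 0.579.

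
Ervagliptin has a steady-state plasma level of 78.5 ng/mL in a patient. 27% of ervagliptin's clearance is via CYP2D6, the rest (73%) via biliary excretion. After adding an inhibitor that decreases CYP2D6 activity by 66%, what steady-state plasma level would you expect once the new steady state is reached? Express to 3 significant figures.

The CYP2D6 pathway (27% of clearance) is reduced to 0.34× activity: 0.27 × 0.34 = 0.0918.
Non-CYP routes (73%) are unchanged.
CL_new/CL_old = 0.0918 + 0.73 = 0.8218.
Steady-state plasma level ∝ 1/CL, so new value = 78.5 / 0.8218 = 95.5 ng/mL.

95.5 ng/mL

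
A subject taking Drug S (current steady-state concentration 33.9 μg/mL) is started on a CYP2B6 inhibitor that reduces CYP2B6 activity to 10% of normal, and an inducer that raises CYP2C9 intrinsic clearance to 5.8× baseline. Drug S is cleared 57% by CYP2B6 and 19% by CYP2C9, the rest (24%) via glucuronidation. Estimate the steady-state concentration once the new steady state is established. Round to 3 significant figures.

The CYP2B6 pathway (57% of clearance) is reduced to 0.1× activity: 0.57 × 0.1 = 0.057.
The CYP2C9 pathway (19% of clearance) is boosted to 5.8× activity: 0.19 × 5.8 = 1.102.
Non-CYP routes (24%) are unchanged.
New clearance relative to baseline: 0.057 + 1.102 + 0.24 = 1.399.
Dividing the baseline by the relative clearance: 33.9 / 1.399 = 24.2 μg/mL.

24.2 μg/mL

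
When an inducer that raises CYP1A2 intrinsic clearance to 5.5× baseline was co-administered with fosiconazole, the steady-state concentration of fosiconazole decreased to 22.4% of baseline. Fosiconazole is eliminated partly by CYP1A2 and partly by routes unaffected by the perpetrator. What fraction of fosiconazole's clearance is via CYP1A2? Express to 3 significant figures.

0.770

CL'/CL = 1 / 0.224 = 4.464
5.5·fm + (1 − fm) = 4.464
fm = (4.464 − 1) / (5.5 − 1) = 0.770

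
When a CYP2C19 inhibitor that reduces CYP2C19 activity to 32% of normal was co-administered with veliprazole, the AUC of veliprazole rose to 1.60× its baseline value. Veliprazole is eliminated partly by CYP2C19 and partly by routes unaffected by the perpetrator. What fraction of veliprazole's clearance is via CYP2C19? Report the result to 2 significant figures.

0.55

Let fm be the CYP2C19 fraction. New clearance relative to baseline = fm × 0.32 + (1 − fm).
AUC ratio = 1 / (new CL fraction), so new CL fraction = 1 / 1.60 = 0.625.
fm × 0.32 + 1 − fm = 0.625  ⇒  fm × (0.32 − 1) = −0.375  ⇒  fm = 0.55.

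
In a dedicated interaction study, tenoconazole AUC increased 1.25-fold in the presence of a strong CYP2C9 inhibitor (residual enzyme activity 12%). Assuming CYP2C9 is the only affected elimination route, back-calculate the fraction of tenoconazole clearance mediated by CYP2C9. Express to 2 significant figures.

CL'/CL = 1 / 1.25 = 0.8
0.12·fm + (1 − fm) = 0.8
fm = (0.8 − 1) / (0.12 − 1) = 0.23

0.23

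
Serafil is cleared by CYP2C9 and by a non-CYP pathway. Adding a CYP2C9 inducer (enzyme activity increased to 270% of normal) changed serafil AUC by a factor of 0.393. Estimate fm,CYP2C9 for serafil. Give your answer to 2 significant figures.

0.91

Let fm be the CYP2C9 fraction. New clearance relative to baseline = fm × 2.7 + (1 − fm).
AUC ratio = 1 / (new CL fraction), so new CL fraction = 1 / 0.393 = 2.545.
fm × 2.7 + 1 − fm = 2.545  ⇒  fm × (2.7 − 1) = 1.545  ⇒  fm = 0.91.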